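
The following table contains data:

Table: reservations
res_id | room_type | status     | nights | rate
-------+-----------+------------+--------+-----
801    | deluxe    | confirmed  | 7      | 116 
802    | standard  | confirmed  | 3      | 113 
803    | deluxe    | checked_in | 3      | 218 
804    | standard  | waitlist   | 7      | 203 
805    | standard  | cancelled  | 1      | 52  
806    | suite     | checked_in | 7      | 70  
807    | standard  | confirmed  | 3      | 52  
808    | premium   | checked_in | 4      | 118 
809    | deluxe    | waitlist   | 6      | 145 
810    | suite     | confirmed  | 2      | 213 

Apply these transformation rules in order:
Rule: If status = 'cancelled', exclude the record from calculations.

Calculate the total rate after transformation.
1248

Step 1: Identify records where status = 'cancelled'
Step 2: The excluded records sum to 52
Step 3: Original total rate = 1300
Step 4: Remaining total = 1300 - 52 = 1248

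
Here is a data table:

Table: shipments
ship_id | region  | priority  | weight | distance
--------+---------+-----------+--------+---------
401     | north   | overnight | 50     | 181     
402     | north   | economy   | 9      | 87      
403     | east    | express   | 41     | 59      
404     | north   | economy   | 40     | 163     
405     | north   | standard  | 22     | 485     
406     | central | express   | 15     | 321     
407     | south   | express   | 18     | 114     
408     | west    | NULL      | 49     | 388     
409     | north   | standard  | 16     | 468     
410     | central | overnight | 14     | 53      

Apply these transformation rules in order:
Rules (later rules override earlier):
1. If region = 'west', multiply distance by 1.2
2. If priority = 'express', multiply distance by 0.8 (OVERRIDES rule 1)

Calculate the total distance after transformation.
2297.8

Step 1: Rule 2 takes priority for records with priority = 'express'
  - 3 records: 494 × 0.8 = 395.2
Step 2: Rule 1 applies to remaining records with region = 'west'
  - 1 records: 388 × 1.2 = 465.6
Step 3: Other records unchanged: 1437
Step 4: Final sum = 395.2 + 465.6 + 1437 = 2297.8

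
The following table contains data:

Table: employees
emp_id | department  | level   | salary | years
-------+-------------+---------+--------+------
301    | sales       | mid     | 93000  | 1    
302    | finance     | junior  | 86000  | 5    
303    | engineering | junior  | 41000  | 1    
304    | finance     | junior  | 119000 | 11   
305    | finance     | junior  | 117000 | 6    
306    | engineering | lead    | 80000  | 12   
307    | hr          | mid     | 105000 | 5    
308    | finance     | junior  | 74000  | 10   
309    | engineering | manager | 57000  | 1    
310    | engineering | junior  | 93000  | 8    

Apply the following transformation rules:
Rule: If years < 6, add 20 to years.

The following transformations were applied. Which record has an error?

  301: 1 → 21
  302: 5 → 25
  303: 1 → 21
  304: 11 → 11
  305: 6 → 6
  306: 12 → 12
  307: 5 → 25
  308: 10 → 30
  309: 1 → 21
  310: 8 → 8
Record 308 has an error. The correct transformed value should be 10, not 30.

Step 1: Check each record against the rule
Step 2: Record 308 has years = 10
Step 3: Since 10 >= 6, the bonus should not have been applied
Step 4: Correct value = 10, but claimed value = 30
Conclusion: Record 308 has the error.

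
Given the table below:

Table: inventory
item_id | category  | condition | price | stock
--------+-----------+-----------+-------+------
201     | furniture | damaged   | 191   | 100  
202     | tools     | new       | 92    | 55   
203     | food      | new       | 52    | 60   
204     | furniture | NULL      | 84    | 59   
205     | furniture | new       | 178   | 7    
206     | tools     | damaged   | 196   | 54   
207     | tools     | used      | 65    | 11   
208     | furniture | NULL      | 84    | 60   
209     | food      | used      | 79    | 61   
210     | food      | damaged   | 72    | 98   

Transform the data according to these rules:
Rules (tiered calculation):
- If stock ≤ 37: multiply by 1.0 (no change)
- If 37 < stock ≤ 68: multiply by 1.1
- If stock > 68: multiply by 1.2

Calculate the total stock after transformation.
639.5

Step 1: Tier 1 (stock ≤ 37): 2 records, sum = 18 × 1.0 = 18.0
Step 2: Tier 2 (37 < stock ≤ 68): 6 records, sum = 349 × 1.1 = 383.9
Step 3: Tier 3 (stock > 68): 2 records, sum = 198 × 1.2 = 237.6
Step 4: Final sum = 18.0 + 383.9 + 237.6 = 639.5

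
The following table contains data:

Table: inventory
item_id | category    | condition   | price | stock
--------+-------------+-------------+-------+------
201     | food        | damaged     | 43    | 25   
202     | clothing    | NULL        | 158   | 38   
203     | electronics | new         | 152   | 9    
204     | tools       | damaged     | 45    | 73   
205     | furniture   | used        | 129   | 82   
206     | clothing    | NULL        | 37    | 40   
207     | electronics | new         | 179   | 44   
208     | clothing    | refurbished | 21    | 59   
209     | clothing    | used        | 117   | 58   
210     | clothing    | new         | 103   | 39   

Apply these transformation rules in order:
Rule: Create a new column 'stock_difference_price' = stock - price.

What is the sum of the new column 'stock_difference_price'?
-517

Step 1: For each record, compute stock - price
Example calculations:
  25 - 43 = -18
  38 - 158 = -120
  9 - 152 = -143
  ...
Step 2: Sum all derived values
Step 3: Total = -517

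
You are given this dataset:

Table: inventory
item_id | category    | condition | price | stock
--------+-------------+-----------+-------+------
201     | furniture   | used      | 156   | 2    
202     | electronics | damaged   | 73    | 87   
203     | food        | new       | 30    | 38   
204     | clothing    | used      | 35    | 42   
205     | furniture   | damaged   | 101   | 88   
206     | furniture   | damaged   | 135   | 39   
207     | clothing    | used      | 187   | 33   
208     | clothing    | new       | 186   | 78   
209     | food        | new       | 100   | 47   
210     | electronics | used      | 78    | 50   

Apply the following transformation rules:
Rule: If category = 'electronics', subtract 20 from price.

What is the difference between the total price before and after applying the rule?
40

Step 1: Original sum of price = 1081
Step 2: 2 records have category = 'electronics'
Step 3: Each affected record changes by -20
Step 4: Total change = 2 × -20 = -40
Step 5: New sum = 1081 + -40 = 1041
Step 6: Difference = |1041 - 1081| = 40
        (Sum decreased by 40)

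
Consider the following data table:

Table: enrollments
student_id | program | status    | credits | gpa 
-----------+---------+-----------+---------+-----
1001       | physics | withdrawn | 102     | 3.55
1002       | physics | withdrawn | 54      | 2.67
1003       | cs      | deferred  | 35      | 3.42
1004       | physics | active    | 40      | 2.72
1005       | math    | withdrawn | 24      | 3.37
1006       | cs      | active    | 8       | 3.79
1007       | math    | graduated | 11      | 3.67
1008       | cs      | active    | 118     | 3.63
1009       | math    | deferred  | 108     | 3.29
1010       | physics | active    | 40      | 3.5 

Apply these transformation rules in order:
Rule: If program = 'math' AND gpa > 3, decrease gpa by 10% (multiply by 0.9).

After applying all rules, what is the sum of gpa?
32.58

Step 1: Find records where program = 'math' AND gpa > 3
Step 2: 3 records match, summing to 10.33
Step 3: After multiplier: 10.33 × 0.9 = 9.3
Step 4: Unaffected records sum: 23.28
Step 5: Final sum = 9.3 + 23.28 = 32.58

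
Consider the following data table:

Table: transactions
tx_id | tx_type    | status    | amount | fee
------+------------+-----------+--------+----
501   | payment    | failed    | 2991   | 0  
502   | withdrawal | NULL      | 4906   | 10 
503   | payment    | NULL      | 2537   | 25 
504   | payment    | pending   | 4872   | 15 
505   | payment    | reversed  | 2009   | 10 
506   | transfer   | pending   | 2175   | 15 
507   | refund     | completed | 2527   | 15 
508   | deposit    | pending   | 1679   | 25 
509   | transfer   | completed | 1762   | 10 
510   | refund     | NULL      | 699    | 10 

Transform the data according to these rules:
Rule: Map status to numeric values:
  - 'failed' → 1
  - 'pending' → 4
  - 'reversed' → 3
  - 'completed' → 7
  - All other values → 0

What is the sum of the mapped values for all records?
30

Step 1: Apply mapping to each record
Step 2: Count by status:
  'failed': 1 records × 1 = 1
  'pending': 3 records × 4 = 12
  'reversed': 1 records × 3 = 3
  'completed': 2 records × 7 = 14
Step 3: Sum all mapped values = 30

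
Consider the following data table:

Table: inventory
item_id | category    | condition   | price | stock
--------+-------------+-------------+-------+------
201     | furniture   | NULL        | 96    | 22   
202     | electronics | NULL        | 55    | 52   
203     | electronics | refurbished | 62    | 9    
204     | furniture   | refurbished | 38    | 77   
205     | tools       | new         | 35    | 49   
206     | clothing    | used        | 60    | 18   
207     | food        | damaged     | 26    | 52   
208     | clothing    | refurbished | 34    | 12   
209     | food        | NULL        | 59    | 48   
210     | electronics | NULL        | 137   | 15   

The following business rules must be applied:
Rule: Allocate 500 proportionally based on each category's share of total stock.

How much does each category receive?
clothing: 42.37, electronics: 107.34, food: 141.24, furniture: 139.83, tools: 69.21

Step 1: Calculate total stock = 354
Step 2: Calculate each category's proportion:
  clothing: 30/354 = 8.47% → 42.37
  electronics: 76/354 = 21.47% → 107.34
  food: 100/354 = 28.25% → 141.24
  furniture: 99/354 = 27.97% → 139.83
  tools: 49/354 = 13.84% → 69.21
Step 3: Verify: sum of allocations ≈ 500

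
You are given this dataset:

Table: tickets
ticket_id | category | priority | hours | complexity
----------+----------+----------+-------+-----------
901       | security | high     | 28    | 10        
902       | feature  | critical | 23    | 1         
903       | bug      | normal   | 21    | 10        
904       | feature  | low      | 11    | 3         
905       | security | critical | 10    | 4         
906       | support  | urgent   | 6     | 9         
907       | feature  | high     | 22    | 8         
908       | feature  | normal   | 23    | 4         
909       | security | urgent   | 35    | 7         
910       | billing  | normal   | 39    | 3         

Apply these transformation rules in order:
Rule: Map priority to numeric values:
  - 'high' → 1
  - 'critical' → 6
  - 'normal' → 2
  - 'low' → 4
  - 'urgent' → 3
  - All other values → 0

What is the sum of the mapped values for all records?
30

Step 1: Apply mapping to each record
Step 2: Count by status:
  'high': 2 records × 1 = 2
  'critical': 2 records × 6 = 12
  'normal': 3 records × 2 = 6
  'low': 1 records × 4 = 4
  'urgent': 2 records × 3 = 6
Step 3: Sum all mapped values = 30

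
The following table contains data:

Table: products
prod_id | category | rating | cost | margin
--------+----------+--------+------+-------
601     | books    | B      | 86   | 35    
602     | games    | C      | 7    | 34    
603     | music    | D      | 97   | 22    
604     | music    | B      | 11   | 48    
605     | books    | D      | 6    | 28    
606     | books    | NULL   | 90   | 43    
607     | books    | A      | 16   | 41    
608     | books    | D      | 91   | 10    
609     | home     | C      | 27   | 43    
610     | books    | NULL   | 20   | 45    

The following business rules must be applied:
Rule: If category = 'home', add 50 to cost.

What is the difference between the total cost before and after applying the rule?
50

Step 1: Original sum of cost = 451
Step 2: 1 records have category = 'home'
Step 3: Each affected record changes by 50
Step 4: Total change = 1 × 50 = 50
Step 5: New sum = 451 + 50 = 501
Step 6: Difference = |501 - 451| = 50
        (Sum increased by 50)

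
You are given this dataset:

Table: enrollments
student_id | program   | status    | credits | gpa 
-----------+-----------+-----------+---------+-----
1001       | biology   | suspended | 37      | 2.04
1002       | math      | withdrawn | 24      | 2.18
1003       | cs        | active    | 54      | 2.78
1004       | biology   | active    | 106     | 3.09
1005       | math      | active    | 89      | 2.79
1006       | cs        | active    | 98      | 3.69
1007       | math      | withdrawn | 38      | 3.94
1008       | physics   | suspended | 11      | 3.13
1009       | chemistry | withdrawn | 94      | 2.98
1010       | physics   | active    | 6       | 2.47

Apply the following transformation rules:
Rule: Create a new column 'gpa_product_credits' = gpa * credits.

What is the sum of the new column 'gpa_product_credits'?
1694.48

Step 1: For each record, compute gpa * credits
Example calculations:
  2.04 * 37 = 75.48
  2.18 * 24 = 52.32
  2.78 * 54 = 150.12
  ...
Step 2: Sum all derived values
Step 3: Total = 1694.48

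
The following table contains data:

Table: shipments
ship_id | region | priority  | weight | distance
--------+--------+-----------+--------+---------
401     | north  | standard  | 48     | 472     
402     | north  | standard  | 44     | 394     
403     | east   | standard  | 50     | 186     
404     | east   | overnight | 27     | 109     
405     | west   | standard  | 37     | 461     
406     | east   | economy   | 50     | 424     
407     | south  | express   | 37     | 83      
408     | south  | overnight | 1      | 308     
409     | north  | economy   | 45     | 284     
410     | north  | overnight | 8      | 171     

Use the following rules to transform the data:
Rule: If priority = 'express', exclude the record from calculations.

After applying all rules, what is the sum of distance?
2809

Step 1: Identify records where priority = 'express'
Step 2: The excluded records sum to 83
Step 3: Original total distance = 2892
Step 4: Remaining total = 2892 - 83 = 2809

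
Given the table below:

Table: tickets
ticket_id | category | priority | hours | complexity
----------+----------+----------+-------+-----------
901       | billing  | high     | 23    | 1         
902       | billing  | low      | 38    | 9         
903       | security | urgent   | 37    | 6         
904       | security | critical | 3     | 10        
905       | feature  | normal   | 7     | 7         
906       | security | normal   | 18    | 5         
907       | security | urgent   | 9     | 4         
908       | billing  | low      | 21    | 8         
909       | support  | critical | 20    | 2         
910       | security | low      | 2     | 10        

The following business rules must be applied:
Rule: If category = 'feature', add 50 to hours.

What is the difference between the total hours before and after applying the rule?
50

Step 1: Original sum of hours = 178
Step 2: 1 records have category = 'feature'
Step 3: Each affected record changes by 50
Step 4: Total change = 1 × 50 = 50
Step 5: New sum = 178 + 50 = 228
Step 6: Difference = |228 - 178| = 50
        (Sum increased by 50)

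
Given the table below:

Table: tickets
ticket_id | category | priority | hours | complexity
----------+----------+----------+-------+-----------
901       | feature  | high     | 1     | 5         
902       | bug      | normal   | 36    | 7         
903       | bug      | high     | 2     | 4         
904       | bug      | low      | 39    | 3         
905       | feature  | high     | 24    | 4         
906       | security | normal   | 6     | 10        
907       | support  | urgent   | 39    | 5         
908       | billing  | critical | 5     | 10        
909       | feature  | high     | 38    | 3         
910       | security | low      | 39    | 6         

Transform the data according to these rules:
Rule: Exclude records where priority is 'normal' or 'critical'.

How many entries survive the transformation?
7

Step 1: Count records to exclude
  - 2 (normal) + 1 (critical) = 3 records
Step 2: Total records: 10
Step 3: Remaining = 10 - 3 = 7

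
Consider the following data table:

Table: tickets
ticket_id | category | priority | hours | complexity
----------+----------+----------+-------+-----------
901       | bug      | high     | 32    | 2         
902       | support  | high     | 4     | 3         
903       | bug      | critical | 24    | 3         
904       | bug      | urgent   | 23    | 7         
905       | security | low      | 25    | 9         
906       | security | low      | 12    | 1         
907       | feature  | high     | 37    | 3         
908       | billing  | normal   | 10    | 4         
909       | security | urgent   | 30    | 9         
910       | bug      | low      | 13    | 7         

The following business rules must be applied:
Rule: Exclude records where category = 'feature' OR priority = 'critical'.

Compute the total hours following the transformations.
149

Step 1: Find records where category = 'feature' OR priority = 'critical'
Step 2: 2 records match, summing to 61
Step 3: Original sum: 210
Step 4: Remaining sum = 210 - 61 = 149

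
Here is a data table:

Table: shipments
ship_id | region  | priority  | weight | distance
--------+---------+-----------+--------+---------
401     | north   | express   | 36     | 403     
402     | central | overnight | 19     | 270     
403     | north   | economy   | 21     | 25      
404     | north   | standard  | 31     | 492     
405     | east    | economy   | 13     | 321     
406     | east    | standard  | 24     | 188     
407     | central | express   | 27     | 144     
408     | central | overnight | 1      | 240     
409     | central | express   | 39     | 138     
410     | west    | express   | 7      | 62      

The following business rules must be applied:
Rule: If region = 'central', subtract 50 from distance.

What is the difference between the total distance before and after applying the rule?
200

Step 1: Original sum of distance = 2283
Step 2: 4 records have region = 'central'
Step 3: Each affected record changes by -50
Step 4: Total change = 4 × -50 = -200
Step 5: New sum = 2283 + -200 = 2083
Step 6: Difference = |2083 - 2283| = 200
        (Sum decreased by 200)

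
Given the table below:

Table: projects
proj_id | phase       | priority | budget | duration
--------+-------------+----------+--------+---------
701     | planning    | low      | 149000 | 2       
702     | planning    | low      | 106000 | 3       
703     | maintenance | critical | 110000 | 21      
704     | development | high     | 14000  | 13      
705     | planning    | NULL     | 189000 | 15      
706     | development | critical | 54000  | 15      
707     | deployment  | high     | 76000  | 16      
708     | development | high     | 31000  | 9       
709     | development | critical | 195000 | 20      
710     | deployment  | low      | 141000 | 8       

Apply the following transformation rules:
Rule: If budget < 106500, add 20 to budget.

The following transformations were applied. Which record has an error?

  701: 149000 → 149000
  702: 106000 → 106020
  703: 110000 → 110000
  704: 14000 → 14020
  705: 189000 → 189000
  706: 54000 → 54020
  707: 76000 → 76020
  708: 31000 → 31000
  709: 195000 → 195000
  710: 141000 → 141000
Record 708 has an error. The correct transformed value should be 31020, not 31000.

Step 1: Check each record against the rule
Step 2: Record 708 has budget = 31000
Step 3: Since 31000 < 106500, the bonus should have been applied
Step 4: Correct value = 31020, but claimed value = 31000
Conclusion: Record 708 has the error.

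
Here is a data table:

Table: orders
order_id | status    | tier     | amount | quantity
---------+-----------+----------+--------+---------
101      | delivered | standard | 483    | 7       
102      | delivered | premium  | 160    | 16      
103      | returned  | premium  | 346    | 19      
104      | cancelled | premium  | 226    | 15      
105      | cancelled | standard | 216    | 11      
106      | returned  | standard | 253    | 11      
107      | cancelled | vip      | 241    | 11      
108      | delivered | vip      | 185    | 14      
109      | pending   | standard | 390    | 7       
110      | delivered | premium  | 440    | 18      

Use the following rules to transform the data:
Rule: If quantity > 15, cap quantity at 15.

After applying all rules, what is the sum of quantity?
121

Step 1: 3 records have quantity > 15
Step 2: These records originally summed to 53
Step 3: After capping: 3 × 15 = 45
Step 4: Unaffected records sum: 76
Step 5: Final sum = 45 + 76 = 121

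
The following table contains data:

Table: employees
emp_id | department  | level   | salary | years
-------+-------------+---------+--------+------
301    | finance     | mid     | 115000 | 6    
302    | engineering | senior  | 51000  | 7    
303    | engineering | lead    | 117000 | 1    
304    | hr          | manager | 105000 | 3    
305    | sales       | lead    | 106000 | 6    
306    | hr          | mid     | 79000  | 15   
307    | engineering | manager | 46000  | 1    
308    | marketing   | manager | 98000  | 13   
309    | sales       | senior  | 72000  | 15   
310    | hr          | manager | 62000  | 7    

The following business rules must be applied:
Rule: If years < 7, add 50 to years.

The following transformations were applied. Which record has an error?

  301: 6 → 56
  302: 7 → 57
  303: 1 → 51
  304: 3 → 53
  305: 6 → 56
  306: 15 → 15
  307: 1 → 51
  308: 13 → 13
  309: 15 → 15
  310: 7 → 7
Record 302 has an error. The correct transformed value should be 7, not 57.

Step 1: Check each record against the rule
Step 2: Record 302 has years = 7
Step 3: Since 7 >= 7, the bonus should not have been applied
Step 4: Correct value = 7, but claimed value = 57
Conclusion: Record 302 has the error.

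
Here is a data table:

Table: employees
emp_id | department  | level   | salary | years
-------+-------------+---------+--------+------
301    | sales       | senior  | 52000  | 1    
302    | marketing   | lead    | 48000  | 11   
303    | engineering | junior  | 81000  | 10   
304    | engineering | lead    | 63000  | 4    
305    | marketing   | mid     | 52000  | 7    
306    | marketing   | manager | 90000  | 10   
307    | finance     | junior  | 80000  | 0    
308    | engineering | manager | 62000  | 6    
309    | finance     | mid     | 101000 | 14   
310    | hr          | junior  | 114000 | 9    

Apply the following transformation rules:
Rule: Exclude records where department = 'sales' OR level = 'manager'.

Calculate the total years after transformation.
55

Step 1: Find records where department = 'sales' OR level = 'manager'
Step 2: 3 records match, summing to 17
Step 3: Original sum: 72
Step 4: Remaining sum = 72 - 17 = 55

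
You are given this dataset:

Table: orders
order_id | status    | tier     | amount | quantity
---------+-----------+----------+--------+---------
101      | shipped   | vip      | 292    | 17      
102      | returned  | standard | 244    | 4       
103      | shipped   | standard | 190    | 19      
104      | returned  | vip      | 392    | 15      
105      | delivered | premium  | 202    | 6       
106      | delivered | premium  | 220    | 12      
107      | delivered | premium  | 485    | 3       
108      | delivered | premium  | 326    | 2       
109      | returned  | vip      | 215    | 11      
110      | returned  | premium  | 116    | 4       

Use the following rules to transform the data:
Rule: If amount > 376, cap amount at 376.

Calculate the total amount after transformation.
2557

Step 1: 2 records have amount > 376
Step 2: These records originally summed to 877
Step 3: After capping: 2 × 376 = 752
Step 4: Unaffected records sum: 1805
Step 5: Final sum = 752 + 1805 = 2557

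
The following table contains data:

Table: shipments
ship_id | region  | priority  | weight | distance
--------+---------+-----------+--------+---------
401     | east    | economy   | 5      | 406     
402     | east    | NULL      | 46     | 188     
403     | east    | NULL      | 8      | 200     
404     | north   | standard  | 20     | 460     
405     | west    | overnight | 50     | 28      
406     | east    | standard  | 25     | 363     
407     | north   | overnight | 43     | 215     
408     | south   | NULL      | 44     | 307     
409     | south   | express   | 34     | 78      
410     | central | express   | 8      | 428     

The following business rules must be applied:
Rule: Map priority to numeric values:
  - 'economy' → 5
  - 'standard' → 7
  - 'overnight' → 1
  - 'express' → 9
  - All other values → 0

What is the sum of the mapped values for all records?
39

Step 1: Apply mapping to each record
Step 2: Count by status:
  'economy': 1 records × 5 = 5
  'standard': 2 records × 7 = 14
  'overnight': 2 records × 1 = 2
  'express': 2 records × 9 = 18
Step 3: Sum all mapped values = 39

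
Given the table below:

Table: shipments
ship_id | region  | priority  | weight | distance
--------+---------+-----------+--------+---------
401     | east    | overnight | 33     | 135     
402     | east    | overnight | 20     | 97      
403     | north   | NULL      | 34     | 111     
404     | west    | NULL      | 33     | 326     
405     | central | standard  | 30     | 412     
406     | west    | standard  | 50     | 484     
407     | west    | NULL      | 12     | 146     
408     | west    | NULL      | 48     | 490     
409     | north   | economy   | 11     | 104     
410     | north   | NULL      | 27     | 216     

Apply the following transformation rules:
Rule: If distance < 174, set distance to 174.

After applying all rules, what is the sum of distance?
2798

Step 1: 5 records have distance < 174
Step 2: These records originally summed to 593
Step 3: After setting to minimum: 5 × 174 = 870
Step 4: Unaffected records sum: 1928
Step 5: Final sum = 870 + 1928 = 2798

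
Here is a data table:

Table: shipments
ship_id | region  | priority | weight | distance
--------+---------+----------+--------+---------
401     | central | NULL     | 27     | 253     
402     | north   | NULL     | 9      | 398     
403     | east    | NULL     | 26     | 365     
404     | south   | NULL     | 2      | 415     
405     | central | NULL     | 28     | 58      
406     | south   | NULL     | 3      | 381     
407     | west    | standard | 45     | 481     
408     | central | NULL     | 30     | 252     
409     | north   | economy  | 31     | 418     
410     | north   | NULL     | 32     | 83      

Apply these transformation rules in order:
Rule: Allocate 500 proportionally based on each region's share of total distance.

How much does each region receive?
central: 90.69, east: 58.8, north: 144.81, south: 128.22, west: 77.48

Step 1: Calculate total distance = 3104
Step 2: Calculate each region's proportion:
  central: 563/3104 = 18.14% → 90.69
  east: 365/3104 = 11.76% → 58.8
  north: 899/3104 = 28.96% → 144.81
  south: 796/3104 = 25.64% → 128.22
  west: 481/3104 = 15.50% → 77.48
Step 3: Verify: sum of allocations ≈ 500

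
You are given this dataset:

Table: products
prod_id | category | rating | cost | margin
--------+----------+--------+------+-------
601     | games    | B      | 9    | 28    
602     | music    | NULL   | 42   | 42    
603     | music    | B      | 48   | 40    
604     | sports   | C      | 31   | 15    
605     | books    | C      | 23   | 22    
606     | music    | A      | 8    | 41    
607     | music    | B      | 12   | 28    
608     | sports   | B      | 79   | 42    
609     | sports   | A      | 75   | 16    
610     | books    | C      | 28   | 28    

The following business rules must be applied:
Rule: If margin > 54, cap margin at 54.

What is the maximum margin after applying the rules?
42

Step 1: Original maximum margin = 42
Step 2: Check cap of 54 against maximum
Step 3: No records exceed the cap (max 42 <= cap 54), so no capping applies
Step 4: Maximum after transformation = 42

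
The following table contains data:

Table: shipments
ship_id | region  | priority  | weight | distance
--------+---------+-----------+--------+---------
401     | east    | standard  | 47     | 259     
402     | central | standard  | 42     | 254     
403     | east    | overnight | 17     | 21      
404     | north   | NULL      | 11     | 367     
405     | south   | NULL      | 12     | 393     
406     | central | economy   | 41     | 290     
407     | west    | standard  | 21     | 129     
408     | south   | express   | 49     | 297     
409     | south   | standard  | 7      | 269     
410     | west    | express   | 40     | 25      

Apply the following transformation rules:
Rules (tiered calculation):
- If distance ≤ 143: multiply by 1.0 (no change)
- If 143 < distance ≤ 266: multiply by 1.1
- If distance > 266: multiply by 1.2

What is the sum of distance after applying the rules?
2678.5

Step 1: Tier 1 (distance ≤ 143): 3 records, sum = 175 × 1.0 = 175.0
Step 2: Tier 2 (143 < distance ≤ 266): 2 records, sum = 513 × 1.1 = 564.3
Step 3: Tier 3 (distance > 266): 5 records, sum = 1616 × 1.2 = 1939.2
Step 4: Final sum = 175.0 + 564.3 + 1939.2 = 2678.5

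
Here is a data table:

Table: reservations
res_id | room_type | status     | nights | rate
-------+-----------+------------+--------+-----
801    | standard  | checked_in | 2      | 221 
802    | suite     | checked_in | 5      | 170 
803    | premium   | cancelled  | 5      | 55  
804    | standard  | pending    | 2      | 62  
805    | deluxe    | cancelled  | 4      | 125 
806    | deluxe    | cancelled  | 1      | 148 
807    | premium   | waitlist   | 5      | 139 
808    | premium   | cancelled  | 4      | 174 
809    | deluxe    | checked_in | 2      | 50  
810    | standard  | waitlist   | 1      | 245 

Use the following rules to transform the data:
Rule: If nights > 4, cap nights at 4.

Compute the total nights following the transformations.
28

Step 1: 3 records have nights > 4
Step 2: These records originally summed to 15
Step 3: After capping: 3 × 4 = 12
Step 4: Unaffected records sum: 16
Step 5: Final sum = 12 + 16 = 28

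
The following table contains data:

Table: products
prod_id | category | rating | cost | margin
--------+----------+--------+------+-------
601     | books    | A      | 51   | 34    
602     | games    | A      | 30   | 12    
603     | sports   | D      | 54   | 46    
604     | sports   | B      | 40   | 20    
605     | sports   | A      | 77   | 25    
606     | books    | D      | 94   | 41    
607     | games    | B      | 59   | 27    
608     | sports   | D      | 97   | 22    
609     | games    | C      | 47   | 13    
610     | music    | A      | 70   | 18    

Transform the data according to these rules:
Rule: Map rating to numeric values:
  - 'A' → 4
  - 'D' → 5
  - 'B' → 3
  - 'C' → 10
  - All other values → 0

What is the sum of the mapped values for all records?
47

Step 1: Apply mapping to each record
Step 2: Count by status:
  'A': 4 records × 4 = 16
  'D': 3 records × 5 = 15
  'B': 2 records × 3 = 6
  'C': 1 records × 10 = 10
Step 3: Sum all mapped values = 47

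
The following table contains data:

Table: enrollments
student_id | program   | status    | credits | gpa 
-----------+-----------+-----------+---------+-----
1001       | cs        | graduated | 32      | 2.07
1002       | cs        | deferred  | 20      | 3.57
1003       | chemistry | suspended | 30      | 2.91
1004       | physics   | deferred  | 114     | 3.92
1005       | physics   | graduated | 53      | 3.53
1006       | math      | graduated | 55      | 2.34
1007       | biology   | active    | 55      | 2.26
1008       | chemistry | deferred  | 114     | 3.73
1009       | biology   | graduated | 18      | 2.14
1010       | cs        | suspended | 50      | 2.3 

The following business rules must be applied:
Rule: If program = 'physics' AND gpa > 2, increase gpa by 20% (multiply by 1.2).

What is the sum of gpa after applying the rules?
30.26

Step 1: Find records where program = 'physics' AND gpa > 2
Step 2: 2 records match, summing to 7.45
Step 3: After multiplier: 7.45 × 1.2 = 8.94
Step 4: Unaffected records sum: 21.32
Step 5: Final sum = 8.94 + 21.32 = 30.26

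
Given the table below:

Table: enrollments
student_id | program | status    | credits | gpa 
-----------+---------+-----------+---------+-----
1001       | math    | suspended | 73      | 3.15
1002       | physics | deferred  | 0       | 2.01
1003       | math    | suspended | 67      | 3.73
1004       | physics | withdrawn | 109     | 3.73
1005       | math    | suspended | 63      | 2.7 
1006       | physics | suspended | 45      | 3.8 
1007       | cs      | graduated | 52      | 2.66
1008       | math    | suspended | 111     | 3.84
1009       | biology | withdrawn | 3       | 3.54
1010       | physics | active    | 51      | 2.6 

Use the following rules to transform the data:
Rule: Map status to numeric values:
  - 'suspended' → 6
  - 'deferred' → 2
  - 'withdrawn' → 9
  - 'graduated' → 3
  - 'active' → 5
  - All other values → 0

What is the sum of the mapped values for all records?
58

Step 1: Apply mapping to each record
Step 2: Count by status:
  'suspended': 5 records × 6 = 30
  'deferred': 1 records × 2 = 2
  'withdrawn': 2 records × 9 = 18
  'graduated': 1 records × 3 = 3
  'active': 1 records × 5 = 5
Step 3: Sum all mapped values = 58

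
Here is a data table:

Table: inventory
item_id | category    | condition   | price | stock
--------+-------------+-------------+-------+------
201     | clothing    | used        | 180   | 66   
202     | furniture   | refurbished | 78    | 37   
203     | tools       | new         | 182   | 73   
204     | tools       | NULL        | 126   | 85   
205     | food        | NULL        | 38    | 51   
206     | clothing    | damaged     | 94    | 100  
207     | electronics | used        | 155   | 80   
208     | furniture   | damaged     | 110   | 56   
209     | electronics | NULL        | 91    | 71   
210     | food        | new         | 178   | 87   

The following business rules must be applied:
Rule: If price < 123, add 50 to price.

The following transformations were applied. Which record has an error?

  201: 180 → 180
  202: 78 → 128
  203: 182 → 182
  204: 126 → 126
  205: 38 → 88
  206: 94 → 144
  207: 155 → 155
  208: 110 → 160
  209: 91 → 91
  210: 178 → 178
Record 209 has an error. The correct transformed value should be 141, not 91.

Step 1: Check each record against the rule
Step 2: Record 209 has price = 91
Step 3: Since 91 < 123, the bonus should have been applied
Step 4: Correct value = 141, but claimed value = 91
Conclusion: Record 209 has the error.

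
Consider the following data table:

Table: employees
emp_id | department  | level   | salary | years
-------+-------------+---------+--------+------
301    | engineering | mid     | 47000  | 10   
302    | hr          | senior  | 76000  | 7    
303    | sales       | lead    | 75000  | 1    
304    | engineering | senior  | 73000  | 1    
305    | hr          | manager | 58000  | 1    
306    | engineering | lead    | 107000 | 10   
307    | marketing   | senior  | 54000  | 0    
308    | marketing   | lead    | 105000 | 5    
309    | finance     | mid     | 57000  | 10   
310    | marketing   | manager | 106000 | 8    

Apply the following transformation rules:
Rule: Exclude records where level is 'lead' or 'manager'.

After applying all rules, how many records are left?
5

Step 1: Count records to exclude
  - 3 (lead) + 2 (manager) = 5 records
Step 2: Total records: 10
Step 3: Remaining = 10 - 5 = 5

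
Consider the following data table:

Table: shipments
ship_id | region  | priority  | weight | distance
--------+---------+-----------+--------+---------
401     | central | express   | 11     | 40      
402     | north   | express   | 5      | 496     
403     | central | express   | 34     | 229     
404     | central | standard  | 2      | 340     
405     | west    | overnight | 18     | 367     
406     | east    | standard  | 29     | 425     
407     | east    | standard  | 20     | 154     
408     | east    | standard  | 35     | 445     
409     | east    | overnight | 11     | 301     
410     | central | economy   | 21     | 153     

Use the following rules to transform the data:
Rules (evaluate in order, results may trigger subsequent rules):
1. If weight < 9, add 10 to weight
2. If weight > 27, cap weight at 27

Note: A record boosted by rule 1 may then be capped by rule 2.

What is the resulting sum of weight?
189

Step 1: Apply rule 1 to records with weight < 9
  - 2 records get bonus of 10
  - Of these, 0 records then exceed 27 and get capped
Step 2: Apply rule 2 to records with weight > 27
  - 3 records (original) are capped
Step 3: Calculate final sum = 189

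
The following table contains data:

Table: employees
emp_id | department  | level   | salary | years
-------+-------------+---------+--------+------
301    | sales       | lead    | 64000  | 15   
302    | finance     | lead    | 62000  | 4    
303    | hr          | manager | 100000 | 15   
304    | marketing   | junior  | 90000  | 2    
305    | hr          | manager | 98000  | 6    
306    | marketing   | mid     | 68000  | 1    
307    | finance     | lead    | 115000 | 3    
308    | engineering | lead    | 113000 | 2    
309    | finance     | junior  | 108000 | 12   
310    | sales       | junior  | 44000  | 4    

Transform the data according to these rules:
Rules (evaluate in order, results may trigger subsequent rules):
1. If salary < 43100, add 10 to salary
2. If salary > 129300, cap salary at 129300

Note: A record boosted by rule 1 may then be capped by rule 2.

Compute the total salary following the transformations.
862000

Step 1: Apply rule 1 to records with salary < 43100
  - 0 records get bonus of 10
  - Of these, 0 records then exceed 129300 and get capped
Step 2: Apply rule 2 to records with salary > 129300
  - 0 records (original) are capped
Step 3: Calculate final sum = 862000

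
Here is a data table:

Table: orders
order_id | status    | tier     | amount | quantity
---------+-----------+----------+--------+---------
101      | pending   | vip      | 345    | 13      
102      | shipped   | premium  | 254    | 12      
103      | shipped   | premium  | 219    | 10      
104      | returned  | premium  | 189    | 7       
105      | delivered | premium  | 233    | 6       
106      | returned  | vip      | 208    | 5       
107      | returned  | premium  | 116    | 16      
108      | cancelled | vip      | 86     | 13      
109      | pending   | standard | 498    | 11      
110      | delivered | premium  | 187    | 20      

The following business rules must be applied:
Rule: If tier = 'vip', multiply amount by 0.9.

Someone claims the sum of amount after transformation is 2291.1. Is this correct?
No, the correct result is 2271.1.

Step 1: Calculate the correct sum after transformation
Step 2: Apply multiplier 0.9 to records where tier = 'vip'
Step 3: Correct result = 2271.1
Step 4: Claimed result = 2291.1
Step 5: 2271.1 ≠ 2291.1
Conclusion: The claimed result is incorrect. The correct answer is 2271.1.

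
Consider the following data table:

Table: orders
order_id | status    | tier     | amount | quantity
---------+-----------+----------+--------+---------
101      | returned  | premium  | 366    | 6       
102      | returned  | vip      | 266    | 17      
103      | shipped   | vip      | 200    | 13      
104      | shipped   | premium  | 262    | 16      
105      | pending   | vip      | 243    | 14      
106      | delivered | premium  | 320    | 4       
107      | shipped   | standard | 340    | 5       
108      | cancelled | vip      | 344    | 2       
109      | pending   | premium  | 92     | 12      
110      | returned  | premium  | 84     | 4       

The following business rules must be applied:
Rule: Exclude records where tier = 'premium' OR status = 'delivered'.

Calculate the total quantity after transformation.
51

Step 1: Find records where tier = 'premium' OR status = 'delivered'
Step 2: 5 records match, summing to 42
Step 3: Original sum: 93
Step 4: Remaining sum = 93 - 42 = 51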